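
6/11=0.55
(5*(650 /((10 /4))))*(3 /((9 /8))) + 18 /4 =20827 /6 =3471.17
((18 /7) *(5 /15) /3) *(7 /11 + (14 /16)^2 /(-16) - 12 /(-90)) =121963 /591360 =0.21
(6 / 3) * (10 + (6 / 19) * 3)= 416 / 19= 21.89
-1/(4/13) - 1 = -17/4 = -4.25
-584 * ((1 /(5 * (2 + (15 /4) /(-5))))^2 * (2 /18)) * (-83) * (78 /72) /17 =2520544 /286875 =8.79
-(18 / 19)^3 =-5832 / 6859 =-0.85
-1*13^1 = -13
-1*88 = -88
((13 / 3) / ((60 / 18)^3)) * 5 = 117 / 200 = 0.58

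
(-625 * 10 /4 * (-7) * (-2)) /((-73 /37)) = 809375 /73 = 11087.33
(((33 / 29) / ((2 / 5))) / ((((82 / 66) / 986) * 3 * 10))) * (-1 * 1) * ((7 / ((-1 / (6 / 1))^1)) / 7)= 451.54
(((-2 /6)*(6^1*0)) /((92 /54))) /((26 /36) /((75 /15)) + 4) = 0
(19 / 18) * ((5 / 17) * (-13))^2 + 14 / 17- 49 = -170339 / 5202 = -32.74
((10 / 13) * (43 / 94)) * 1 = 215 / 611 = 0.35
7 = 7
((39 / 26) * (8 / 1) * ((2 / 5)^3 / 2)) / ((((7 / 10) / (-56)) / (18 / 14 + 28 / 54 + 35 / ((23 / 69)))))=-3281.03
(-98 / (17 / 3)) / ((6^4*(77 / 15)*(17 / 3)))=-35 / 76296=-0.00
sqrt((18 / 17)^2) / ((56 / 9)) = 0.17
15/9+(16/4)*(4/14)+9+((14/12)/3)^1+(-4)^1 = 1033/126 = 8.20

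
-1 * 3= -3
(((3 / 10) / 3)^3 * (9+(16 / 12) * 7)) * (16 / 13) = 22 / 975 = 0.02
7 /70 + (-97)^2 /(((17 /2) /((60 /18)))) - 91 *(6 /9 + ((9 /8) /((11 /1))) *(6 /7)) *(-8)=4239.06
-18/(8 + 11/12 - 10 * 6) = 216/613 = 0.35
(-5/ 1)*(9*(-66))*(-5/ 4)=-7425/ 2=-3712.50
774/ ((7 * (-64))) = -387/ 224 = -1.73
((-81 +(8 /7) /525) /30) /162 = -0.02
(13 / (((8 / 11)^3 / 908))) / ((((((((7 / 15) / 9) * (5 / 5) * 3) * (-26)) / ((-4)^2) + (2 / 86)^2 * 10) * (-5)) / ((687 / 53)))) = 4082166717057 / 12693712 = 321589.68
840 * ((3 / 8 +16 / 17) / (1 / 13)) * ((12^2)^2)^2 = 105059577692160 / 17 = 6179975158362.35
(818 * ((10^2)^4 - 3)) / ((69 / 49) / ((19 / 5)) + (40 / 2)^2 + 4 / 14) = 76155797715326 / 373011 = 204165018.50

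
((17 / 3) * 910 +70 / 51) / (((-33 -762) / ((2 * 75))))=-2630600 / 2703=-973.21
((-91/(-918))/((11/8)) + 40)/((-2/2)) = -202324/5049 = -40.07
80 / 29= 2.76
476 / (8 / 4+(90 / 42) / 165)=36652 / 155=236.46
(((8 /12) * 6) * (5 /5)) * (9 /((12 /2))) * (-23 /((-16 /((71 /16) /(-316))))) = -4899 /40448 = -0.12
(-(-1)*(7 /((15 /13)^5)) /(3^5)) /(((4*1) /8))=5198102 /184528125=0.03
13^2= 169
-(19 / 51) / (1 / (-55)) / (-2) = -1045 / 102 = -10.25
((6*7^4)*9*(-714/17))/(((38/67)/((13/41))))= -2371501314/779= -3044289.23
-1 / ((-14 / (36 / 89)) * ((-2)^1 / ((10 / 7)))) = -0.02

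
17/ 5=3.40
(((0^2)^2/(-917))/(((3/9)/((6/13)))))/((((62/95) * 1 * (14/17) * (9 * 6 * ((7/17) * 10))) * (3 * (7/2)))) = 0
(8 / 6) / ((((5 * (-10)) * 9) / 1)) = -2 / 675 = -0.00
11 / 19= 0.58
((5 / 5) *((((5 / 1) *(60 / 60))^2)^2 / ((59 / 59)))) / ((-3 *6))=-625 / 18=-34.72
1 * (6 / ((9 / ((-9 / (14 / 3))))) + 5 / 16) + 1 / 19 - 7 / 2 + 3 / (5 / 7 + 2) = -7055 / 2128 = -3.32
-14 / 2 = -7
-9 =-9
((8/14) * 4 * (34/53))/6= 272/1113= 0.24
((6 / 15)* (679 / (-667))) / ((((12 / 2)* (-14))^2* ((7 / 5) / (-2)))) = 0.00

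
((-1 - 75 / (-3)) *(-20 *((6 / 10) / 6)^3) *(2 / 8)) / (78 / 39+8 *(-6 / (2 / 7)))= 3 / 4150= 0.00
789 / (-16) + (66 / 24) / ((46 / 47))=-46.50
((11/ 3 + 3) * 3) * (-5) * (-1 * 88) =8800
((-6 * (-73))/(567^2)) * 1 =146/107163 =0.00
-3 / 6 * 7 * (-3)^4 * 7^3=-194481 / 2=-97240.50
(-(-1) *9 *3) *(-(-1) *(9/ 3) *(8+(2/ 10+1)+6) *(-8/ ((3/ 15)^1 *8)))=-6156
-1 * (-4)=4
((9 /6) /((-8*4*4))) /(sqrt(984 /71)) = -sqrt(17466) /41984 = -0.00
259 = 259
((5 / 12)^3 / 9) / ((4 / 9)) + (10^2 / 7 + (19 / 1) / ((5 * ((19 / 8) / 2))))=4234519 / 241920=17.50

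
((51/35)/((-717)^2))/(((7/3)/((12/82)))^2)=0.00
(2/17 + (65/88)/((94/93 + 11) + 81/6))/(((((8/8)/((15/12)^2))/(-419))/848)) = -4444175875/54604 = -81389.20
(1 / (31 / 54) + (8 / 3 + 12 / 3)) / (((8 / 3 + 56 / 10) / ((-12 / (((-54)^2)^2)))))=-0.00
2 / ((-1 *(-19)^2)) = -0.01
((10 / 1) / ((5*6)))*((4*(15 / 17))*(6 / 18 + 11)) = 13.33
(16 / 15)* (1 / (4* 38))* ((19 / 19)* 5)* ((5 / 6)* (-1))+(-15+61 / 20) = -40969 / 3420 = -11.98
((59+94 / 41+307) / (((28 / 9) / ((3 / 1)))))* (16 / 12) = 135900 / 287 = 473.52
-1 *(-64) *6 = 384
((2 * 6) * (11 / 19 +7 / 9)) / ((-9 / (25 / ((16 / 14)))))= -20300 / 513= -39.57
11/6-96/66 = 25/66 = 0.38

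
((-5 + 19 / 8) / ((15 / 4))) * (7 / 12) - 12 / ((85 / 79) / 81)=-368749 / 408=-903.80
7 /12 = 0.58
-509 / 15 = -33.93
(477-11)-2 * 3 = 460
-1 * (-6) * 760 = 4560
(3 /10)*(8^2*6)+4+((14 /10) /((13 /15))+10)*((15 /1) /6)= 19271 /130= 148.24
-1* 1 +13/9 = 4/9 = 0.44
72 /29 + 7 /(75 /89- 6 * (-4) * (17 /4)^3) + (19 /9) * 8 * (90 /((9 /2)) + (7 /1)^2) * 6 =266201478176 /38058759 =6994.49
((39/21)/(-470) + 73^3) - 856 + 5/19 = 24263960313/62510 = 388161.26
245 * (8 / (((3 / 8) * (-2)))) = -7840 / 3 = -2613.33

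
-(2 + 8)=-10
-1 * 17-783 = -800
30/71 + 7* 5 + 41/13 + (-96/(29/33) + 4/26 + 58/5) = -7884374/133835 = -58.91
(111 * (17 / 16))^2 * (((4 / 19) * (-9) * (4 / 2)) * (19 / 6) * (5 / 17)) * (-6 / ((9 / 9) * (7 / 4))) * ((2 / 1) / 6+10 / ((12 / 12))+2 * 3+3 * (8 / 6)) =191653155 / 56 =3422377.77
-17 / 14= -1.21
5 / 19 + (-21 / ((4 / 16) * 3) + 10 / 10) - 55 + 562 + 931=26814 / 19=1411.26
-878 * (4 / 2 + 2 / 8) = -3951 / 2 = -1975.50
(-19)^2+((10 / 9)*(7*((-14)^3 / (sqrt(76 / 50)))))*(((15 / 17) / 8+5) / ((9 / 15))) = -147078.04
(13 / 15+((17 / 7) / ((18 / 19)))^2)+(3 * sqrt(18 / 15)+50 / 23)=3 * sqrt(30) / 5+17549143 / 1825740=12.90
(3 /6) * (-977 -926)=-1903 /2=-951.50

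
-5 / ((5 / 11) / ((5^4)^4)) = -1678466796875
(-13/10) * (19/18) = -247/180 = -1.37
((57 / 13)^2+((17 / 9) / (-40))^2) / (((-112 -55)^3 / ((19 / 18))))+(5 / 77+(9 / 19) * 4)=5264296620592045123 / 2686321270173340800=1.96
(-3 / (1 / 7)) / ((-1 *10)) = 21 / 10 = 2.10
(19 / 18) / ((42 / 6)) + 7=901 / 126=7.15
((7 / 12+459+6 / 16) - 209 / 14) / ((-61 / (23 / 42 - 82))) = 255771065 / 430416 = 594.24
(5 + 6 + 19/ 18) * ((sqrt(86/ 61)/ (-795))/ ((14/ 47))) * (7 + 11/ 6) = -1457 * sqrt(5246)/ 197640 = -0.53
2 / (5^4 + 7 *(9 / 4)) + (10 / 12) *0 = 8 / 2563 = 0.00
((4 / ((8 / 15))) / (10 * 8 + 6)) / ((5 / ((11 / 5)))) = 33 / 860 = 0.04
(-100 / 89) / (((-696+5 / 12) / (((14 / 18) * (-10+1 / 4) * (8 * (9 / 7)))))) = -93600 / 742883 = -0.13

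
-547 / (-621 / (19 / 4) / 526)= 2200.77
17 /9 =1.89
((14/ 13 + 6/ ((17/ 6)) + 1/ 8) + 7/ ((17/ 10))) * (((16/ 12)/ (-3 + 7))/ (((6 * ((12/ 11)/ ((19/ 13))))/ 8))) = 101783/ 22984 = 4.43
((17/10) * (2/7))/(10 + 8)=17/630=0.03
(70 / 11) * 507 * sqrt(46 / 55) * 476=1404487.37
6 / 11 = 0.55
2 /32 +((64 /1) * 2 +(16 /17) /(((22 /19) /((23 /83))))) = 31858465 /248336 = 128.29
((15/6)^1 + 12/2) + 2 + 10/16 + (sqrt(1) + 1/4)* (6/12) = 47/4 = 11.75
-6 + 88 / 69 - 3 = -533 / 69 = -7.72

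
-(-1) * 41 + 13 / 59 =2432 / 59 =41.22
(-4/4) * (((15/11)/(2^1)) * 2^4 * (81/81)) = -120/11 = -10.91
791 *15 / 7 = 1695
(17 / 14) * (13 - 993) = -1190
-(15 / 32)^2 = -225 / 1024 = -0.22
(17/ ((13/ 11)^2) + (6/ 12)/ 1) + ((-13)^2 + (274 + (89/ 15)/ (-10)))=5768117/ 12675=455.08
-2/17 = -0.12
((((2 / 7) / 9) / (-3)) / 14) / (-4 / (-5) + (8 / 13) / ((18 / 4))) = -65 / 80556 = -0.00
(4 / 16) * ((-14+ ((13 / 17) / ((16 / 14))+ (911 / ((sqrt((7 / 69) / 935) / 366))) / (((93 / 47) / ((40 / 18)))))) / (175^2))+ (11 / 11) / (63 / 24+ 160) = 2671863 / 442340000+ 5223674 * sqrt(451605) / 11962125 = 293.46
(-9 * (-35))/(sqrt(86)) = 315 * sqrt(86)/86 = 33.97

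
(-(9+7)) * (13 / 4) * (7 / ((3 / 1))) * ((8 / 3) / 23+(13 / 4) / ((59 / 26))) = -2294110 / 12213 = -187.84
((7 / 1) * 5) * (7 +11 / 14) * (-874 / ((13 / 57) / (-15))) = 203631075 / 13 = 15663928.85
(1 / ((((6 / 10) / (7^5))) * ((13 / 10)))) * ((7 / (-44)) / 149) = -2941225 / 127842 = -23.01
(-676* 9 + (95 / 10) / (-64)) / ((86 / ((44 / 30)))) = -8566481 / 82560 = -103.76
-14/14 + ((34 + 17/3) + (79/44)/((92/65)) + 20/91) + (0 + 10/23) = 44855903/1105104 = 40.59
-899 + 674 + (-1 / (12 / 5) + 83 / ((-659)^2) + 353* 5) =8023342471 / 5211372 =1539.58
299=299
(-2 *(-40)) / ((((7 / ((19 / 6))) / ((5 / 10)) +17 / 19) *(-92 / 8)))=-3040 / 2323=-1.31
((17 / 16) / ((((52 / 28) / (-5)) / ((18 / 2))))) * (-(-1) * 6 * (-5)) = 80325 / 104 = 772.36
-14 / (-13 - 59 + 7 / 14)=28 / 143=0.20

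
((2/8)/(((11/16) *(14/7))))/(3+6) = 2/99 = 0.02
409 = 409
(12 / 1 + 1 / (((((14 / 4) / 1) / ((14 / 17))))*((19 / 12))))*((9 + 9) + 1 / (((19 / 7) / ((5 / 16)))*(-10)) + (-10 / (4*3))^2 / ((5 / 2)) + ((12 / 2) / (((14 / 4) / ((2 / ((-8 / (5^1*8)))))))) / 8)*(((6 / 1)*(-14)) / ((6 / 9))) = -605856771 / 24548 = -24680.49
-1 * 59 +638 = 579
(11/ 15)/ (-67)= -0.01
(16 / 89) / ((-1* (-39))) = 0.00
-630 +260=-370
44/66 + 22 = 68/3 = 22.67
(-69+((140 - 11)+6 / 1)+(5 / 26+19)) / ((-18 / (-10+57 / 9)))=24365 / 1404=17.35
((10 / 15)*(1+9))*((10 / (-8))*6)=-50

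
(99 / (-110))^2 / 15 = 27 / 500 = 0.05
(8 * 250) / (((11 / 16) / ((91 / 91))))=32000 / 11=2909.09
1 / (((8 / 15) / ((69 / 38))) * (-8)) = -0.43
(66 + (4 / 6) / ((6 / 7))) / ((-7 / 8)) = -4808 / 63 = -76.32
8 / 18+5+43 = 436 / 9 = 48.44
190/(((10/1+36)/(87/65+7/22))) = 1957/286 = 6.84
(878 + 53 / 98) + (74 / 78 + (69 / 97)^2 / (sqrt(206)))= 4761 *sqrt(206) / 1938254 + 3361409 / 3822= 879.52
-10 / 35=-2 / 7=-0.29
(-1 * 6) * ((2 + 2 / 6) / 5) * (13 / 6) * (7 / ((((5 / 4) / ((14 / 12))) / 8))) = -71344 / 225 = -317.08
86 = 86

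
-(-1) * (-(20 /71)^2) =-400 /5041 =-0.08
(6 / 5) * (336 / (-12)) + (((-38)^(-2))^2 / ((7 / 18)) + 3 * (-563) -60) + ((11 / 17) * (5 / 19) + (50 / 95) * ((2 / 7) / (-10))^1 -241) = -1255199358731 / 620327960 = -2023.44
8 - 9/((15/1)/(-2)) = 46/5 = 9.20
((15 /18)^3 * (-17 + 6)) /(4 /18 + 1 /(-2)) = 275 /12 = 22.92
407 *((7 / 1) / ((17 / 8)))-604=12524 / 17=736.71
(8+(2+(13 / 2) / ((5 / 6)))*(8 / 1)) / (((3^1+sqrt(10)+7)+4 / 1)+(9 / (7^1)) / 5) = 502992 / 78917 - 35280*sqrt(10) / 78917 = 4.96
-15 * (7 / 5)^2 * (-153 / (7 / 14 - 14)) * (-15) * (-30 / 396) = -4165 / 11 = -378.64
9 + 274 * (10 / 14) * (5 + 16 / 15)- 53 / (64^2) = 14700385 / 12288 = 1196.32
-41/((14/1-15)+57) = -41/56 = -0.73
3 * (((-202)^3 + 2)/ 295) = -24727218/ 295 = -83821.08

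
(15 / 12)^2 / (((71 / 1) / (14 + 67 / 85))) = 6285 / 19312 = 0.33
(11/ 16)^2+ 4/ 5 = 1629/ 1280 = 1.27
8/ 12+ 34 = 104/ 3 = 34.67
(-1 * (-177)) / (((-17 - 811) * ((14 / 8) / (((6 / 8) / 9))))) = -59 / 5796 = -0.01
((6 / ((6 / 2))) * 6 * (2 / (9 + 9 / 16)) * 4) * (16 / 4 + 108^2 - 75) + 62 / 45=116386.01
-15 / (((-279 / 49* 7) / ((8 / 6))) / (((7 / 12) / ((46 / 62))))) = 245 / 621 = 0.39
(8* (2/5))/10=8/25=0.32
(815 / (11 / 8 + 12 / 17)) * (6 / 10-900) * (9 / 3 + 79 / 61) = -26118647952 / 17263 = -1512984.30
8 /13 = 0.62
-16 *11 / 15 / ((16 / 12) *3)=-44 / 15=-2.93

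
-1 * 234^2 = -54756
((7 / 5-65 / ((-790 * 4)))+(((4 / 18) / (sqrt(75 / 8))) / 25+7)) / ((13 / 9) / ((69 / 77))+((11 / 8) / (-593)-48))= -9798844077 / 53983559405-436448 * sqrt(6) / 17083404875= -0.18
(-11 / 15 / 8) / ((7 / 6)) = -11 / 140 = -0.08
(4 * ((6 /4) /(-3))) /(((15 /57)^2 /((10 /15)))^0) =-2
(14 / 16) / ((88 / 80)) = 35 / 44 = 0.80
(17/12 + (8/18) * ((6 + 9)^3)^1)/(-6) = -250.24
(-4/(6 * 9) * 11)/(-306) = 11/4131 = 0.00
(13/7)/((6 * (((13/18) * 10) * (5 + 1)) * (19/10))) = 1/266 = 0.00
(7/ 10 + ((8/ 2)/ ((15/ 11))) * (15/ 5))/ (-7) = -19/ 14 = -1.36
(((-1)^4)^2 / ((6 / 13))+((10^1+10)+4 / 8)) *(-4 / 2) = -136 / 3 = -45.33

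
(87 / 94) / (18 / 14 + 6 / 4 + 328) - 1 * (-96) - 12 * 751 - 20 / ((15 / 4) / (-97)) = -5484083945 / 652971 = -8398.66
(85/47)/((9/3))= 0.60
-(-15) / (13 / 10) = 150 / 13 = 11.54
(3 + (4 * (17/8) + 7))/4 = 37/8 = 4.62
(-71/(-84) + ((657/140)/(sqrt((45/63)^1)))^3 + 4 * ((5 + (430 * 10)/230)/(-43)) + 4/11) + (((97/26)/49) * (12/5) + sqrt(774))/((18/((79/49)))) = -19946224957/20373973620 + 79 * sqrt(86)/294 + 283593393 * sqrt(35)/9800000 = 172.71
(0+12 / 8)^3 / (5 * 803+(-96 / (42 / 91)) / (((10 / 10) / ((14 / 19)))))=0.00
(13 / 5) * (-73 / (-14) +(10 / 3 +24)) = 17771 / 210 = 84.62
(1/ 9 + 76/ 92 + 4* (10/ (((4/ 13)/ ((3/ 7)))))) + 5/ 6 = 57.48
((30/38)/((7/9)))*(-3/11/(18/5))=-225/2926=-0.08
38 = 38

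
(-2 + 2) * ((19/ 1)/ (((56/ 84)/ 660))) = 0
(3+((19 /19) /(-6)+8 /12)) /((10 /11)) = 77 /20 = 3.85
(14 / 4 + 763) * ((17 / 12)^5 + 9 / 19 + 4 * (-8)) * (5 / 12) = -311896732175 / 37822464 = -8246.34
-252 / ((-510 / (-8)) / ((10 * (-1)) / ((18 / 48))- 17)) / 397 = 14672 / 33745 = 0.43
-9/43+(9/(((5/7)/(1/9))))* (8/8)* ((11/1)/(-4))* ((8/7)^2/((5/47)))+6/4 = -691967/15050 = -45.98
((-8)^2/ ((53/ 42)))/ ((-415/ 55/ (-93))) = 2749824/ 4399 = 625.10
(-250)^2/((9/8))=55555.56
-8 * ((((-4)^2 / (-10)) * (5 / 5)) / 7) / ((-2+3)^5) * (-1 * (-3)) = 192 / 35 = 5.49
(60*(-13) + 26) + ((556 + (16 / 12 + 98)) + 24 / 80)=-2951 / 30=-98.37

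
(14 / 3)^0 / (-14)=-1 / 14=-0.07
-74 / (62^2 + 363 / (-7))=-518 / 26545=-0.02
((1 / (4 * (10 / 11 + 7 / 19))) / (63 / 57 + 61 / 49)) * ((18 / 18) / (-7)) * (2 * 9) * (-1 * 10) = 416955 / 194732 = 2.14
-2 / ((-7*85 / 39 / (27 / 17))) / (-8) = -1053 / 40460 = -0.03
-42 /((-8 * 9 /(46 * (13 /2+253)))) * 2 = 27853 /2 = 13926.50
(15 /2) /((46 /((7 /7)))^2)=0.00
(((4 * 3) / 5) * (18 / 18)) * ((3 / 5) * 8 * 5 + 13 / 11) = 3324 / 55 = 60.44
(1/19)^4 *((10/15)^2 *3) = 4/390963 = 0.00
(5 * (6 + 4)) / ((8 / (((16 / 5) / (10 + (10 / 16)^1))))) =32 / 17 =1.88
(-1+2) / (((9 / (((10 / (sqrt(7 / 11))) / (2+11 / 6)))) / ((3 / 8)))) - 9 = -9+5 *sqrt(77) / 322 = -8.86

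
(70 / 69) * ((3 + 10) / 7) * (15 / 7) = 650 / 161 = 4.04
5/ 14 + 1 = 1.36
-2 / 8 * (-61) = 61 / 4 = 15.25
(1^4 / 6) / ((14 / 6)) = 1 / 14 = 0.07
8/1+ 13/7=69/7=9.86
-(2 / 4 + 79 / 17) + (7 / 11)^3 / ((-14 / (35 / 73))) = -5.16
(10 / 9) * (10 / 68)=0.16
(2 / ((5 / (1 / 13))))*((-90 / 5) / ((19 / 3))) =-108 / 1235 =-0.09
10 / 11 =0.91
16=16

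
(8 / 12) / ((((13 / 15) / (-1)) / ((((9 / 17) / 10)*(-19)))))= 171 / 221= 0.77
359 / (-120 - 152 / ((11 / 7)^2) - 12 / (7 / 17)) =-304073 / 178460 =-1.70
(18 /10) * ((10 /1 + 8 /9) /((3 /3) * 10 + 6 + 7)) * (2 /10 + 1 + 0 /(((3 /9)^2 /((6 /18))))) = 588 /575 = 1.02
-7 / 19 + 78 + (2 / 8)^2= 23619 / 304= 77.69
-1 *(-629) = 629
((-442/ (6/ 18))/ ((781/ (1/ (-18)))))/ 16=0.01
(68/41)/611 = 68/25051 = 0.00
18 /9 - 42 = -40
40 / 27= 1.48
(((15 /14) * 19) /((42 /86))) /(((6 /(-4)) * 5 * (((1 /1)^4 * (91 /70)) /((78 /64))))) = -5.21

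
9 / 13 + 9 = 126 / 13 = 9.69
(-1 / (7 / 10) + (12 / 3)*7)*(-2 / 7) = -7.59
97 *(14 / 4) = 679 / 2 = 339.50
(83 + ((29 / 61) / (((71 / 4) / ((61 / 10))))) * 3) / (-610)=-29639 / 216550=-0.14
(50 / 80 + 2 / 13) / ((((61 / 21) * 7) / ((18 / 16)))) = 2187 / 50752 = 0.04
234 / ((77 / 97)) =22698 / 77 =294.78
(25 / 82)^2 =625 / 6724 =0.09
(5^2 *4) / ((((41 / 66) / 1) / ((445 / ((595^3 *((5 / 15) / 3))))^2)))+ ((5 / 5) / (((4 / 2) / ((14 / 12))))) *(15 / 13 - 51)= -29.08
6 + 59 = 65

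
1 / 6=0.17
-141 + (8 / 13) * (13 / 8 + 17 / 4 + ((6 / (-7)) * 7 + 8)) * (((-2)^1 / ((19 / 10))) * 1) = -36087 / 247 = -146.10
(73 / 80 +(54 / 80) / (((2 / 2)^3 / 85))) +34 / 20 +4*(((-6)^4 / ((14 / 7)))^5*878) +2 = 32101071103752934239 / 80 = 401263388796911677.99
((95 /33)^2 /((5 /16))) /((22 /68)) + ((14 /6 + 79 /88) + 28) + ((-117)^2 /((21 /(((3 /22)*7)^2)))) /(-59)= 583130543 /5654088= 103.13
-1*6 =-6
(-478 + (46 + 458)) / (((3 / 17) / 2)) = 884 / 3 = 294.67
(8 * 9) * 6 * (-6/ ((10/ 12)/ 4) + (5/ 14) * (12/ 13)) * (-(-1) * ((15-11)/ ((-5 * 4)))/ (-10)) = -2798064/ 11375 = -245.98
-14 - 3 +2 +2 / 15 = -223 / 15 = -14.87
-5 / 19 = -0.26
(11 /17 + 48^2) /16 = 39179 /272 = 144.04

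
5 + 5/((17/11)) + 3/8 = 1171/136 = 8.61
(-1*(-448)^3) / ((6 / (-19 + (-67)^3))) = -13522465718272 / 3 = -4507488572757.33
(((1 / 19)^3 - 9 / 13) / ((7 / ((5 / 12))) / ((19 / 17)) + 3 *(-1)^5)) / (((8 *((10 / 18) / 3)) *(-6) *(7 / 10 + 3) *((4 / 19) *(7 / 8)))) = 154295 / 16249142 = 0.01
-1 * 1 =-1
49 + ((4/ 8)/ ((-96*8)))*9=25085/ 512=48.99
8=8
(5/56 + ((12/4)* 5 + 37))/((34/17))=2917/112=26.04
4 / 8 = 1 / 2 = 0.50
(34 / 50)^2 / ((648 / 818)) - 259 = -52329299 / 202500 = -258.42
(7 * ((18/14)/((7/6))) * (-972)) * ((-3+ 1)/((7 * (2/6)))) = 314928/49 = 6427.10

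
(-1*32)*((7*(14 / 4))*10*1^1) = -7840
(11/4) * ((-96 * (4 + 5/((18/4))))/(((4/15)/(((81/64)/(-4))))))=102465/64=1601.02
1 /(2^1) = 1 /2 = 0.50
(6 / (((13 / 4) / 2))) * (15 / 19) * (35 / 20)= 1260 / 247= 5.10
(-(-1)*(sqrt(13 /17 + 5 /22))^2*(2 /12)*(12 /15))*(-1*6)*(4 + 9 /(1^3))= -9646 /935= -10.32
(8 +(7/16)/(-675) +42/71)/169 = 506731/9968400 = 0.05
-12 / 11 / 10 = -6 / 55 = -0.11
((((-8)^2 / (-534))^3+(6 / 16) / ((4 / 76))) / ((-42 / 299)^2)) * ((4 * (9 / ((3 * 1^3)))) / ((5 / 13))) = 180090739821473 / 15988696920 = 11263.63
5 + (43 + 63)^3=1191021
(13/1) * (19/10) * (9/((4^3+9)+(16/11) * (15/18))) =73359/24490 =3.00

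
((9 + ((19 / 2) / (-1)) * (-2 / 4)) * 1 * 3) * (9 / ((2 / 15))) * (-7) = -155925 / 8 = -19490.62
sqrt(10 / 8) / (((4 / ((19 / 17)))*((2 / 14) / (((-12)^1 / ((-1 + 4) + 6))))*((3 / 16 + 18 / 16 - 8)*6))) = 0.07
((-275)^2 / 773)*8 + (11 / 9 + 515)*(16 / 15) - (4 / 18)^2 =417394724 / 313065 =1333.25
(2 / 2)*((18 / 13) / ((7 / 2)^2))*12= 864 / 637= 1.36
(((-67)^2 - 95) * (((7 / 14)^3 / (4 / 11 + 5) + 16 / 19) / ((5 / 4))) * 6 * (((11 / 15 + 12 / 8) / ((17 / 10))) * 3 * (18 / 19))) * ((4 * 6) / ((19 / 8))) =688677.33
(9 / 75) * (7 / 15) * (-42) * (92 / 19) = -27048 / 2375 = -11.39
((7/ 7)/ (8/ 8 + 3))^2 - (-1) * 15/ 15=17/ 16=1.06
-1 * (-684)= 684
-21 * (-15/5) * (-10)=-630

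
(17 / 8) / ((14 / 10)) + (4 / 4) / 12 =269 / 168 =1.60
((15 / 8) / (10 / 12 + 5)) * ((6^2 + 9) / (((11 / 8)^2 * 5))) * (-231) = -3888 / 11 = -353.45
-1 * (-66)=66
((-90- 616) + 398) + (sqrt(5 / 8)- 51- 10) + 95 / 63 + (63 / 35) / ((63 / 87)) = -364.22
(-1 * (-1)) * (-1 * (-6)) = 6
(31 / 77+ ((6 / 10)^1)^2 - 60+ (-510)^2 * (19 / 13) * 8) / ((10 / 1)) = 304111.00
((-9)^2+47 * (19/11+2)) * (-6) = -1537.09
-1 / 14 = -0.07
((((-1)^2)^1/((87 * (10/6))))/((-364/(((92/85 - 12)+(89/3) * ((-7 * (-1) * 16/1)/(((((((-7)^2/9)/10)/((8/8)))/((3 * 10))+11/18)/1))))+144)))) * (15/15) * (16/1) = -446726336/272222275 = -1.64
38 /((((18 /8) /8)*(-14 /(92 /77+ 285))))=-2762.01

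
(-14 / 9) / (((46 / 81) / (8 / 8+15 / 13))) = -1764 / 299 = -5.90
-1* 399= -399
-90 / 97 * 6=-540 / 97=-5.57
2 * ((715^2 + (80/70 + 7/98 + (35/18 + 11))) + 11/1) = 64417520/63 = 1022500.32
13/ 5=2.60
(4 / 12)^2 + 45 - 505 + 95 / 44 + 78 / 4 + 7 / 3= -172615 / 396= -435.90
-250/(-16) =125/8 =15.62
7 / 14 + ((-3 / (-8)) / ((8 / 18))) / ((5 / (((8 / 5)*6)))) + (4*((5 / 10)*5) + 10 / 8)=1337 / 100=13.37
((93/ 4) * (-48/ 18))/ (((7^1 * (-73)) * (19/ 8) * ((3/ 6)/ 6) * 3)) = 1984/ 9709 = 0.20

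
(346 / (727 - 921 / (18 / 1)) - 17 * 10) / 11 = -687274 / 44605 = -15.41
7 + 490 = 497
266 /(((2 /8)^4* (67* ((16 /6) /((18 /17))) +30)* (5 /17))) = 15628032 /13415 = 1164.97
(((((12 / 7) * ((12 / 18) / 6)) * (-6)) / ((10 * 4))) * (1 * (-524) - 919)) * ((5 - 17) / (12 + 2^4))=-4329 / 245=-17.67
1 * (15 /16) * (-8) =-15 /2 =-7.50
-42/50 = -0.84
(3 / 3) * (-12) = -12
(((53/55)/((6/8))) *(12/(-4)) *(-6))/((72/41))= 2173/165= 13.17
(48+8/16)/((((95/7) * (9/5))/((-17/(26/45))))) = -57715/988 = -58.42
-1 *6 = -6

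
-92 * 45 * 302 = -1250280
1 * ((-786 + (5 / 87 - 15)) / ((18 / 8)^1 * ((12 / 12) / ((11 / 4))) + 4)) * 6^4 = -331128864 / 1537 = -215438.43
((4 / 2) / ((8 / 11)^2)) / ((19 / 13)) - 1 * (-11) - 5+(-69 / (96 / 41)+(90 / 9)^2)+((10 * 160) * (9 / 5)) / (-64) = 34.12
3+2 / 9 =29 / 9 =3.22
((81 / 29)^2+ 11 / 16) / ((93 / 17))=1941859 / 1251408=1.55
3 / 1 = 3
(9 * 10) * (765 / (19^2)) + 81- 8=95203 / 361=263.72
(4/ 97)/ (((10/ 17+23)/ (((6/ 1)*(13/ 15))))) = 1768/ 194485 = 0.01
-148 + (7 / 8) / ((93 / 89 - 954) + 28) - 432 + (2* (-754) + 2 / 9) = -12374498327 / 5927112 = -2087.78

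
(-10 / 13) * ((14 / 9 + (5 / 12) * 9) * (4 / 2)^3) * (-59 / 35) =45076 / 819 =55.04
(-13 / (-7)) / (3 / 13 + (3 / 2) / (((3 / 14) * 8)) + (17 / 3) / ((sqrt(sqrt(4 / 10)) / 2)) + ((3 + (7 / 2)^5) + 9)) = -51786633865869646848 * 2^(3 / 4) * 5^(1 / 4) / 1426043629751942594076887-22953276324446208 * 2^(1 / 4) * 5^(3 / 4) / 1426043629751942594076887 + 1090262774305456128 * sqrt(10) / 1426043629751942594076887 + 4919649666780732320736 / 1426043629751942594076887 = 0.00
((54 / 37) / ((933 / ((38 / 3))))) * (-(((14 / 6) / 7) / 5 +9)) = -10336 / 57535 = -0.18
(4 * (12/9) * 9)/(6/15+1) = 240/7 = 34.29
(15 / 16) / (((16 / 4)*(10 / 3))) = 9 / 128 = 0.07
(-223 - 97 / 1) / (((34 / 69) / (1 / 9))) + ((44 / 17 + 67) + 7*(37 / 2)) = 12947 / 102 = 126.93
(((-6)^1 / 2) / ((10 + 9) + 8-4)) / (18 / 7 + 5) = -21 / 1219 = -0.02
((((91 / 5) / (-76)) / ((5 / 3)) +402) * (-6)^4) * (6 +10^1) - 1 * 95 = 3958078843 / 475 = 8332797.56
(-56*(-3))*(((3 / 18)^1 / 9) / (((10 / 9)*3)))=14 / 15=0.93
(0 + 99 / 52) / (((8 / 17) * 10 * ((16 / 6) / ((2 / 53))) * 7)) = 5049 / 6173440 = 0.00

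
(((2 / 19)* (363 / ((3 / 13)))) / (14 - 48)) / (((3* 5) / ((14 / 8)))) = -11011 / 19380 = -0.57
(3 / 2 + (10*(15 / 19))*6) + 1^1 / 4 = 3733 / 76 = 49.12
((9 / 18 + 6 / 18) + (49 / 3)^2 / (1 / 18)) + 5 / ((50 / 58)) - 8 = 144019 / 30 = 4800.63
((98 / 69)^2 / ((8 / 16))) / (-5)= -19208 / 23805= -0.81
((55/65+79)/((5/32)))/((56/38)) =157776/455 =346.76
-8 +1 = -7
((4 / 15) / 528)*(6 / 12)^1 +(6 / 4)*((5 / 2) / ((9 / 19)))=31351 / 3960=7.92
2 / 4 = 1 / 2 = 0.50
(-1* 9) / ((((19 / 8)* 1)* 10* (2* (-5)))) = 18 / 475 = 0.04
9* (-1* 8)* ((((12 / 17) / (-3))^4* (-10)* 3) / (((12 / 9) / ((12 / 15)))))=331776 / 83521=3.97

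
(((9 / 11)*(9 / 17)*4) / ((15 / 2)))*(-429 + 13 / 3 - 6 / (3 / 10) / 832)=-2385063 / 24310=-98.11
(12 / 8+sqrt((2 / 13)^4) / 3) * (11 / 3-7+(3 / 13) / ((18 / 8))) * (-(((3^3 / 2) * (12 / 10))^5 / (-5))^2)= 130123493408286308957103 / 536376953125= 242597100136.70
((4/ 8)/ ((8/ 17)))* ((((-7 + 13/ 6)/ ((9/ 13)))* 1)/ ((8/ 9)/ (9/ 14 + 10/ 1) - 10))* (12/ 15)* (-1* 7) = -6684587/ 1595760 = -4.19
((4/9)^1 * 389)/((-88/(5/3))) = -1945/594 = -3.27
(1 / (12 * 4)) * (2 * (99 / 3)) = 11 / 8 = 1.38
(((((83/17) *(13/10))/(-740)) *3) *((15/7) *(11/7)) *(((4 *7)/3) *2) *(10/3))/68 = -11869/149702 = -0.08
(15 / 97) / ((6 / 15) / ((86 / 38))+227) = 1075 / 1579257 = 0.00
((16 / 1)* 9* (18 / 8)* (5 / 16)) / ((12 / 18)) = 151.88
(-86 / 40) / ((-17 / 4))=43 / 85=0.51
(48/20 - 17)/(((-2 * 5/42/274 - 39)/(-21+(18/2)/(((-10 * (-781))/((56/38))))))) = -654412414698/83250870725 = -7.86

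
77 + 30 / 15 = 79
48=48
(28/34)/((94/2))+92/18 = 5.13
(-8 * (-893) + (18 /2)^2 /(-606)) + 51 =1453363 /202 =7194.87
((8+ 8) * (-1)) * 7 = -112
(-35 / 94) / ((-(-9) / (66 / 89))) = -385 / 12549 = -0.03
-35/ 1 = -35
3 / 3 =1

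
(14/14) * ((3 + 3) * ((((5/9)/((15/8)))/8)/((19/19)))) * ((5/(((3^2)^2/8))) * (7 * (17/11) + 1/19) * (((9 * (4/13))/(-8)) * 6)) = -181760/73359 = -2.48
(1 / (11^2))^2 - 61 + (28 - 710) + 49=-10160853 / 14641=-694.00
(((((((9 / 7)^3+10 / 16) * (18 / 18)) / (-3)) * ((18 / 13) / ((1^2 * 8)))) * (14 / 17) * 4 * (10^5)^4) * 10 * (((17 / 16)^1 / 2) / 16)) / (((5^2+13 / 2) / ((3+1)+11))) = -36850585937500000000000 / 4459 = -8264316200381251401.66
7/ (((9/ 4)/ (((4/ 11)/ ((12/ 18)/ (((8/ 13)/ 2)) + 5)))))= 224/ 1419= 0.16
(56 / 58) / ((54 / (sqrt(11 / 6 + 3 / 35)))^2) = 403 / 634230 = 0.00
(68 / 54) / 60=0.02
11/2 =5.50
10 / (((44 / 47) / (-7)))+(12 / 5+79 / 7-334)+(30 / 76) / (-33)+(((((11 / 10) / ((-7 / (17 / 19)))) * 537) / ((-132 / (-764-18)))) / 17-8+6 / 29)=-72839307 / 169708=-429.20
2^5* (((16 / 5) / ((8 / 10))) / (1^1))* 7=896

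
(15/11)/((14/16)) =120/77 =1.56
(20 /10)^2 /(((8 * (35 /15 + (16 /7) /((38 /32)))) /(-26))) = -5187 /1699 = -3.05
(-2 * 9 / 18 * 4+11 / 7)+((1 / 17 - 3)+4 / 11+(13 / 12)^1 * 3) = -9195 / 5236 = -1.76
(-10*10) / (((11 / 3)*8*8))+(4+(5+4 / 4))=1685 / 176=9.57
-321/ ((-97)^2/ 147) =-47187/ 9409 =-5.02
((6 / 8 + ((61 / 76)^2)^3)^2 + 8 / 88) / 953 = 459904708326328561025115 / 389267990506508441048055808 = 0.00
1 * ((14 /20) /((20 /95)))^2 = 11.06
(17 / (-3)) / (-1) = 17 / 3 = 5.67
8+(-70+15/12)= -243/4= -60.75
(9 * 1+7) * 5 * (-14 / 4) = -280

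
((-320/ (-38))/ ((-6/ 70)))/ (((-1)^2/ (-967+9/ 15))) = 5411840/ 57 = 94944.56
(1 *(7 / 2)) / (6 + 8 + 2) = 7 / 32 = 0.22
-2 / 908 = -1 / 454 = -0.00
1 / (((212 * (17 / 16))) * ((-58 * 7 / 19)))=-38 / 182903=-0.00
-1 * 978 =-978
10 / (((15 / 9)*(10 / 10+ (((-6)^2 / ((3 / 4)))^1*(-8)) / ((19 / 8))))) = -114 / 3053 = -0.04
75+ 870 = 945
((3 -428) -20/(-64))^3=-313738909875/4096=-76596413.54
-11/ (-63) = 11/ 63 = 0.17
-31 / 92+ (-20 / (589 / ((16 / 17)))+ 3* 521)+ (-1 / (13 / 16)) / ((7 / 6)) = 1561.58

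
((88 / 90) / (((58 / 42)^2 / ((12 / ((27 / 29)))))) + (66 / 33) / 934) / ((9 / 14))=56401982 / 5484915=10.28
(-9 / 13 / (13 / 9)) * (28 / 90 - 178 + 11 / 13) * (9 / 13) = 8379693 / 142805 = 58.68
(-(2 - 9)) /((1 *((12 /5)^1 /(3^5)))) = 2835 /4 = 708.75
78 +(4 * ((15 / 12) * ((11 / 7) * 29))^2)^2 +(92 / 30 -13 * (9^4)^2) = -225387157894289 / 576240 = -391134176.55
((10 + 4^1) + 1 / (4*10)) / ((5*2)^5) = 561 / 4000000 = 0.00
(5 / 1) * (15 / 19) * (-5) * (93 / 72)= -3875 / 152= -25.49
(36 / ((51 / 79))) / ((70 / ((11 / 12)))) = 869 / 1190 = 0.73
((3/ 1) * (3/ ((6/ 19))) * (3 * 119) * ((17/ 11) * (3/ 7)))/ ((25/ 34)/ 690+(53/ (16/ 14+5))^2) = 643102394778/ 7104028987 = 90.53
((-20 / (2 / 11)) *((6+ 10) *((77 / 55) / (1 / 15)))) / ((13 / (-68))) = 2513280 / 13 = 193329.23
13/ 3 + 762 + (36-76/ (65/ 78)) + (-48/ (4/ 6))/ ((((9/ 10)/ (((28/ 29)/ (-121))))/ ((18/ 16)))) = 711.85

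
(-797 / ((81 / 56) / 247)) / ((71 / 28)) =-308674912 / 5751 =-53673.26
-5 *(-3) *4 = 60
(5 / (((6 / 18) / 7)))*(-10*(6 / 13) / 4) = -1575 / 13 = -121.15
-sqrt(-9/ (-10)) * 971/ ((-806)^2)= -2913 * sqrt(10)/ 6496360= -0.00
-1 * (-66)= 66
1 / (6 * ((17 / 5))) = 5 / 102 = 0.05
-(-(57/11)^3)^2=-34296447249/1771561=-19359.45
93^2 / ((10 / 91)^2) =716223.69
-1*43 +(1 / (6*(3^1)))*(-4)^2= -379 / 9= -42.11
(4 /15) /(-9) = -4 /135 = -0.03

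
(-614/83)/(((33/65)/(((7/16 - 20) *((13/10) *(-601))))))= -9759866779/43824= -222705.98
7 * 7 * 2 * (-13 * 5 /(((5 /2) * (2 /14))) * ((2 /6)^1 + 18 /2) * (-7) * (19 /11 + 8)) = 374056592 /33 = 11335048.24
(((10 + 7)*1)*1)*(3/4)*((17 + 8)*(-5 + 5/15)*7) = -10412.50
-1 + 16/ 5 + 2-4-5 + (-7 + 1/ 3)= -11.47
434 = 434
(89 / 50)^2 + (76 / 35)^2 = 965729 / 122500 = 7.88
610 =610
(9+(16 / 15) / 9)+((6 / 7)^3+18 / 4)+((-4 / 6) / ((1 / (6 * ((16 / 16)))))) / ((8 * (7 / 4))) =1293071 / 92610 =13.96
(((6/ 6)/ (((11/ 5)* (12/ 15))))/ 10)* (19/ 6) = 95/ 528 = 0.18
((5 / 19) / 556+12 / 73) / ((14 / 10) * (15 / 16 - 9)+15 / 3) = -2542660 / 96974879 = -0.03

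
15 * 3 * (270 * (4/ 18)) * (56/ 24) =6300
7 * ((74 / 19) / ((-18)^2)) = 259 / 3078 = 0.08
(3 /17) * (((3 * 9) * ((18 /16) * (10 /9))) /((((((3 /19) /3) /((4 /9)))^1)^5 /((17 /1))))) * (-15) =-15847033600 /243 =-65214130.04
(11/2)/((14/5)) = 55/28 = 1.96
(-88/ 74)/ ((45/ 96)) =-1408/ 555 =-2.54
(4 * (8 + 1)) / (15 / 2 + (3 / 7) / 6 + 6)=2.65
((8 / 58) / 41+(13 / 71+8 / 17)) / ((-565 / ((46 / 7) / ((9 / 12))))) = -0.01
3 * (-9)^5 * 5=-885735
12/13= 0.92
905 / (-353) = -905 / 353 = -2.56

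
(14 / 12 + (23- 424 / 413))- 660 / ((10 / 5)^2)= -351529 / 2478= -141.86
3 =3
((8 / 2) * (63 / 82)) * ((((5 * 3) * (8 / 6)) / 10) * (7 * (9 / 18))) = 882 / 41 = 21.51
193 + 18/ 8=781/ 4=195.25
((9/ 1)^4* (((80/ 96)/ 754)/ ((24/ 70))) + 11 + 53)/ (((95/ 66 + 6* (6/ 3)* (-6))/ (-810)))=6864571395/ 7022756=977.48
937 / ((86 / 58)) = 27173 / 43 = 631.93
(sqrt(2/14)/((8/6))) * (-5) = -15 * sqrt(7)/28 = -1.42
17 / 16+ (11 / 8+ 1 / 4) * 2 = 69 / 16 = 4.31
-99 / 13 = -7.62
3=3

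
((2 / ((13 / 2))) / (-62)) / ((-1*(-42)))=-1 / 8463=-0.00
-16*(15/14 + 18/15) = -1272/35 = -36.34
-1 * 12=-12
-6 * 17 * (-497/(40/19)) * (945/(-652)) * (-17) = 1547358309/2608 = 593312.24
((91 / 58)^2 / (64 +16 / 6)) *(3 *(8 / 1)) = 74529 / 84100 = 0.89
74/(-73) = -74/73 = -1.01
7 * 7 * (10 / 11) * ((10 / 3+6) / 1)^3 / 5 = 2151296 / 297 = 7243.42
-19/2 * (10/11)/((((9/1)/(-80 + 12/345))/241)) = 3828044/207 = 18492.97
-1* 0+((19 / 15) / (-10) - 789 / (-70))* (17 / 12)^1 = 99467 / 6300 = 15.79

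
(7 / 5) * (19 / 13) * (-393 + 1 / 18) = -940709 / 1170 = -804.02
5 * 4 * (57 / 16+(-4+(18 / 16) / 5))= -17 / 4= -4.25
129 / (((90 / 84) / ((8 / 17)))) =56.66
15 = 15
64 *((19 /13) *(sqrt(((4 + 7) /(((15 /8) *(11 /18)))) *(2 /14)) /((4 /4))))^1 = 109.54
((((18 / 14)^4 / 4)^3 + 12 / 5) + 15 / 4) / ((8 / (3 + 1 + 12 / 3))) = 28651800893973 / 4429211904320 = 6.47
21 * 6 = 126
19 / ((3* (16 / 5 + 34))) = 95 / 558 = 0.17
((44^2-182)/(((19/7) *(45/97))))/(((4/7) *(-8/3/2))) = -4168381/2280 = -1828.24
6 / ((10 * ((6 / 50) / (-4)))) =-20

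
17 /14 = 1.21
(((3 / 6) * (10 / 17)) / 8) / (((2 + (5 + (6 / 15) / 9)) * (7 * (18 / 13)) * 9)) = 325 / 5432112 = 0.00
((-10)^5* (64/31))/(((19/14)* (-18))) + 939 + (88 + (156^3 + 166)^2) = 76408798963564051/5301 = 14414034892202.24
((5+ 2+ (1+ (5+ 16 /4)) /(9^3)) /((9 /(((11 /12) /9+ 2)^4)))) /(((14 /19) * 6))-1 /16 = 253262152304683 /74979811759104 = 3.38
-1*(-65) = 65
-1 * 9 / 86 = -9 / 86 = -0.10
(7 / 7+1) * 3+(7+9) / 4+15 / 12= 45 / 4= 11.25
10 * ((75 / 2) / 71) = 375 / 71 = 5.28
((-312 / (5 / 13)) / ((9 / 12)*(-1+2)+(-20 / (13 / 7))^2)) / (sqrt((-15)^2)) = -913952 / 1972675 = -0.46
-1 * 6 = -6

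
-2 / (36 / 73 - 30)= 73 / 1077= 0.07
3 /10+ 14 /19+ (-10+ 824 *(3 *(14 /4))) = 1642177 /190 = 8643.04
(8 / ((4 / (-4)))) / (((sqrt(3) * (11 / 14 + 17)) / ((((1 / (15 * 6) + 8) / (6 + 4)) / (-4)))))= 5047 * sqrt(3) / 168075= 0.05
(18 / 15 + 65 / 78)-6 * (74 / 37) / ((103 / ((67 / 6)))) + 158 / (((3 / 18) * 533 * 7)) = 11372573 / 11528790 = 0.99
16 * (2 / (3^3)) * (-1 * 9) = -32 / 3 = -10.67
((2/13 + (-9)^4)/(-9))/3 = -243.01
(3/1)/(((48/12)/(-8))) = -6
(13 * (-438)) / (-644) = 2847 / 322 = 8.84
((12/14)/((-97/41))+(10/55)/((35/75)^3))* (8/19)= 4177248/6953639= 0.60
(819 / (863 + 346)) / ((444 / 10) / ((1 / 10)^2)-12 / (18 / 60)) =21 / 136400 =0.00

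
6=6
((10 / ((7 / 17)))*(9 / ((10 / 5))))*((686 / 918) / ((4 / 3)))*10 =1225 / 2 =612.50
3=3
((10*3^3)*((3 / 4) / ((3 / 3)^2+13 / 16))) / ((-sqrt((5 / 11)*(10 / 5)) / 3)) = -972*sqrt(110) / 29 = -351.53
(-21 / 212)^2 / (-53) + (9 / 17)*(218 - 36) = 3901760919 / 40494544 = 96.35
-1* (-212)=212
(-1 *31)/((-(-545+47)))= -31/498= -0.06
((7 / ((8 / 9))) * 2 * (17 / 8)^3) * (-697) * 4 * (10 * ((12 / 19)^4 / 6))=-29124190305 / 260642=-111740.20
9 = 9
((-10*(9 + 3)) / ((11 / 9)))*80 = -7854.55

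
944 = 944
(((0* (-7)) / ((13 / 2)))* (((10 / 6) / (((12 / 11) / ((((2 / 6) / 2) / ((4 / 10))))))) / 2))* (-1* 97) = 0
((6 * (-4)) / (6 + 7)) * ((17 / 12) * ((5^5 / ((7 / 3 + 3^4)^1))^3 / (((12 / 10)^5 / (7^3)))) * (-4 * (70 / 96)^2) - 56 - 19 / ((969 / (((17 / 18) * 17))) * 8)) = 26829151431727 / 663552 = 40432628.39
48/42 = 8/7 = 1.14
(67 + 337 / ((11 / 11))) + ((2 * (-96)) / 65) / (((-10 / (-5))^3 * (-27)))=236348 / 585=404.01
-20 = -20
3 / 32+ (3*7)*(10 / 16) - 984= -31065 / 32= -970.78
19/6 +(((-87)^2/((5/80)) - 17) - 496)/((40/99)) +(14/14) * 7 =35816747/120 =298472.89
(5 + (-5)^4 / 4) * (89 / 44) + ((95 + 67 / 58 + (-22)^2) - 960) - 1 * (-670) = 3145697 / 5104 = 616.32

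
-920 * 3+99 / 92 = -253821 / 92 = -2758.92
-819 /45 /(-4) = 91 /20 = 4.55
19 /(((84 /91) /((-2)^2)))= 247 /3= 82.33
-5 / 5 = -1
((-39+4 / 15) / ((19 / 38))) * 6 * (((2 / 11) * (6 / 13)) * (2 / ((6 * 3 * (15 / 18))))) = -18592 / 3575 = -5.20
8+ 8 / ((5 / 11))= 128 / 5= 25.60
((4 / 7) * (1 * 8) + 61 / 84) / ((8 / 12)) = 445 / 56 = 7.95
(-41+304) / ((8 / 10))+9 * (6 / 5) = 6791 / 20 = 339.55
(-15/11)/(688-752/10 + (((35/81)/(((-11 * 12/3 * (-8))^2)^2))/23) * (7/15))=-585023540428800/262901778754830581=-0.00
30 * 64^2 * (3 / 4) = 92160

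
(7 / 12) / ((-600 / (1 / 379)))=-7 / 2728800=-0.00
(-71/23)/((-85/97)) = 3.52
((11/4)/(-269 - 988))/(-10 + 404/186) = 341/1220128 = 0.00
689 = 689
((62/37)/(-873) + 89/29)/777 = 2872991/727838433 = 0.00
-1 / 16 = -0.06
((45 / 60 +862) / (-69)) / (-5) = 3451 / 1380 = 2.50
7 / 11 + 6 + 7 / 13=1026 / 143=7.17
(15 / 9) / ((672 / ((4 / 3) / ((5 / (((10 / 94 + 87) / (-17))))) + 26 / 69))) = -45463 / 18524016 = -0.00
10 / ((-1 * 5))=-2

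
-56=-56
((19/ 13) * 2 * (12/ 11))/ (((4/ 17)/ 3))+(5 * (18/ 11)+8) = 56.84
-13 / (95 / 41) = -533 / 95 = -5.61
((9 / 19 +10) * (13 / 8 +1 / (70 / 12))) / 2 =100097 / 10640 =9.41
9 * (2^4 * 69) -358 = 9578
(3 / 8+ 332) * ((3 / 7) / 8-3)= -438735 / 448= -979.32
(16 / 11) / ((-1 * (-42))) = 8 / 231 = 0.03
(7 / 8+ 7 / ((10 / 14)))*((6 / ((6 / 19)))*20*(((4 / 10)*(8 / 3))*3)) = 12980.80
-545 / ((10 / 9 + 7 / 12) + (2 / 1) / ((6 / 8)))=-19620 / 157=-124.97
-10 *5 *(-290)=14500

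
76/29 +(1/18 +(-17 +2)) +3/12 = -12605/1044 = -12.07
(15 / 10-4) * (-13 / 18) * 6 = 65 / 6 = 10.83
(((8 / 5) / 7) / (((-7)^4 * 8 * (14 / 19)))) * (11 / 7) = 209 / 8235430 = 0.00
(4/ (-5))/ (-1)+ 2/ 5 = 6/ 5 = 1.20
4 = 4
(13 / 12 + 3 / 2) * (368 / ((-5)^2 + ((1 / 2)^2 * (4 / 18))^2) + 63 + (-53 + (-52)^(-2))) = 16785336539 / 262861248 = 63.86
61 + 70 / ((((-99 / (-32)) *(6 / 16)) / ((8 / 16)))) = 27077 / 297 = 91.17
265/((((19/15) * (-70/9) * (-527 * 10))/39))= 55809/280364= 0.20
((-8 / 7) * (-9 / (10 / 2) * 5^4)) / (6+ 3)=1000 / 7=142.86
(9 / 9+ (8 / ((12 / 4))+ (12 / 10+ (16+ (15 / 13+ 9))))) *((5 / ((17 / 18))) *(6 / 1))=217764 / 221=985.36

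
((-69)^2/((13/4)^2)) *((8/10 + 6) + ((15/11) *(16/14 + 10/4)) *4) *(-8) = -6257401344/65065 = -96171.54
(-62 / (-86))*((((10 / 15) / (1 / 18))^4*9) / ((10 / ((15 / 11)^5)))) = 439324560000 / 6925193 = 63438.60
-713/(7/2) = -1426/7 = -203.71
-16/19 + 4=60/19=3.16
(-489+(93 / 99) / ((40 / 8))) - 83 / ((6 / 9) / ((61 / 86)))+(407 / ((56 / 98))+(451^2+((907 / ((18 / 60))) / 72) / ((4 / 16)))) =26015049679 / 127710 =203704.09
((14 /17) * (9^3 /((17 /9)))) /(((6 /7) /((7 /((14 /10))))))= 535815 /289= 1854.03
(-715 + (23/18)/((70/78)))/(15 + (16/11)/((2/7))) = -126797/3570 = -35.52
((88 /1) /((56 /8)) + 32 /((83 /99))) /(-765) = -0.07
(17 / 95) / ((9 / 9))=17 / 95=0.18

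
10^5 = 100000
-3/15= -1/5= -0.20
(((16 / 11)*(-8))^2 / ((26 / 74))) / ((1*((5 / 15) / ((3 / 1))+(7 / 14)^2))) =21823488 / 20449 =1067.22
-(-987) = 987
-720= -720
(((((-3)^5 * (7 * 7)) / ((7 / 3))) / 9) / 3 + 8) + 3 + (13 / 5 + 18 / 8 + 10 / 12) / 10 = -106459 / 600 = -177.43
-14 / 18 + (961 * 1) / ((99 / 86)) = 27523 / 33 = 834.03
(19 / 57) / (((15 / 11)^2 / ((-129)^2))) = 223729 / 75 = 2983.05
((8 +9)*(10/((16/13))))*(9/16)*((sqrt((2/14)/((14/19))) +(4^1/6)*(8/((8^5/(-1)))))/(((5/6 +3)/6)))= -29835/1507328 +89505*sqrt(38)/10304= 53.53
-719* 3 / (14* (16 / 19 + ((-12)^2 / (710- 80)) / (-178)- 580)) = 18237435 / 68555072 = 0.27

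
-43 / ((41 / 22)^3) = -457864 / 68921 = -6.64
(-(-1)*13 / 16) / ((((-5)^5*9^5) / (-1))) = 13 / 2952450000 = 0.00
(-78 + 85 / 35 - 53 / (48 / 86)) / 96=-28649 / 16128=-1.78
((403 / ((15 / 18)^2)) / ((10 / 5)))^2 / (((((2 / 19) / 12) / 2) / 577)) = 6922544602896 / 625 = 11076071364.63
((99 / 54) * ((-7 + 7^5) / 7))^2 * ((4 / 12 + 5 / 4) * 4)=367840000 / 3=122613333.33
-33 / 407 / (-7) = 3 / 259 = 0.01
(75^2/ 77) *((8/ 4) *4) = 45000/ 77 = 584.42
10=10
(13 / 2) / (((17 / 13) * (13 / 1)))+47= 1611 / 34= 47.38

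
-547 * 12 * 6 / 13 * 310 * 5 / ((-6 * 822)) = 1695700 / 1781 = 952.11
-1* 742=-742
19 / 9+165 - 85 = 739 / 9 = 82.11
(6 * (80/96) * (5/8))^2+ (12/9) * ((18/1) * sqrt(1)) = 2161/64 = 33.77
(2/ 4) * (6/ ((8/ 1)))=3/ 8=0.38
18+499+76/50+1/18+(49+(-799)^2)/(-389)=-196525849/175050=-1122.68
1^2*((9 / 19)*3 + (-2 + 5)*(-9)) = -486 / 19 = -25.58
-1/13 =-0.08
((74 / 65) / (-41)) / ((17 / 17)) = -74 / 2665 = -0.03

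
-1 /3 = -0.33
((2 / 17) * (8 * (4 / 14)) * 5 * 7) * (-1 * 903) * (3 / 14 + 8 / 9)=-478160 / 51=-9375.69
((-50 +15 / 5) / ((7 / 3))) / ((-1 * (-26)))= -0.77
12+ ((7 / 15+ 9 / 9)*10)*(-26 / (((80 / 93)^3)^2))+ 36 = -29267001411069 / 32768000000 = -893.16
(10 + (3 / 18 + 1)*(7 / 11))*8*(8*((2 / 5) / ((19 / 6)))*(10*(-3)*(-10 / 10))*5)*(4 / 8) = 6513.30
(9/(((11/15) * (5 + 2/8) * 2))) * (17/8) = 765/308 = 2.48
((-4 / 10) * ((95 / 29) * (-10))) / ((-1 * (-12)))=95 / 87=1.09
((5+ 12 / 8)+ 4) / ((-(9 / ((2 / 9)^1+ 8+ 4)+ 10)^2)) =-127050 / 1394761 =-0.09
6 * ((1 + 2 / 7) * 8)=432 / 7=61.71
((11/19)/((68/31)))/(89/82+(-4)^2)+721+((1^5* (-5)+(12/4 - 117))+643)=1126796251/905046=1245.02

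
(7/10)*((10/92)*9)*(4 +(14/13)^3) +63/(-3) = -17.41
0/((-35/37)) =0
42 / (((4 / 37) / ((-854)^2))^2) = 1911455706129018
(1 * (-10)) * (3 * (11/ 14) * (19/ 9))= -1045/ 21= -49.76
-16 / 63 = -0.25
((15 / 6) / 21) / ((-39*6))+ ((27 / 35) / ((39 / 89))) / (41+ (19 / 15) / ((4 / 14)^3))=0.02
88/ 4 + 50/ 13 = 336/ 13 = 25.85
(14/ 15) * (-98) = -1372/ 15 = -91.47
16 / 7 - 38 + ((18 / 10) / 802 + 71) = 990533 / 28070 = 35.29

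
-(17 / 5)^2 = -289 / 25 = -11.56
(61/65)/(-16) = -61/1040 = -0.06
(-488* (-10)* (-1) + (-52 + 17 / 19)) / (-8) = 93691 / 152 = 616.39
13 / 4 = 3.25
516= 516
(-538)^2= 289444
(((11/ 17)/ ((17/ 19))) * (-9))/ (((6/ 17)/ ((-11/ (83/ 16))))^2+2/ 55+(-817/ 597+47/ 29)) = -1260945956160/ 61267873301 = -20.58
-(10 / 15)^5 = -0.13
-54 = -54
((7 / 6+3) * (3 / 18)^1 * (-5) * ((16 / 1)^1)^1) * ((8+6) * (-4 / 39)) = 28000 / 351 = 79.77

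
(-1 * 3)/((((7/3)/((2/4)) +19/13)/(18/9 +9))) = -5.38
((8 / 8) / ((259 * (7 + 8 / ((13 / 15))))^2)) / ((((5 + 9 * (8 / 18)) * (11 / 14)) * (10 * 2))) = 0.00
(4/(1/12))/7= 48/7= 6.86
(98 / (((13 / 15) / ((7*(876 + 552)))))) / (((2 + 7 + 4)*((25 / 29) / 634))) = 54033218064 / 845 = 63944636.76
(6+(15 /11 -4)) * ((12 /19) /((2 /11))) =222 /19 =11.68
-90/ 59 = -1.53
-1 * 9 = -9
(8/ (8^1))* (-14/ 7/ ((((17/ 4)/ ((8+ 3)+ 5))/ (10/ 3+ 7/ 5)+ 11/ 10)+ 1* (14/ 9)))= -408960/ 554483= -0.74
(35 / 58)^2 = 1225 / 3364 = 0.36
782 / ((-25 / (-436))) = 340952 / 25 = 13638.08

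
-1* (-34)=34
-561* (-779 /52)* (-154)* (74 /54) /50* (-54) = 1245067131 /650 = 1915487.89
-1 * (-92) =92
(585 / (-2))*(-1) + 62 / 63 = 36979 / 126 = 293.48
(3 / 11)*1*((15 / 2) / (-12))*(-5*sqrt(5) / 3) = 25*sqrt(5) / 88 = 0.64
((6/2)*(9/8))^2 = 729/64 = 11.39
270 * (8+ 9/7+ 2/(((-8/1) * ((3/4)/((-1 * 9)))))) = 3317.14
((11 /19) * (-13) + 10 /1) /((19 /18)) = 846 /361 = 2.34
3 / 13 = 0.23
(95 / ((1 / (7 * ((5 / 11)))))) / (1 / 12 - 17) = -5700 / 319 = -17.87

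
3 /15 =1 /5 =0.20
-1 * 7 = -7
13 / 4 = 3.25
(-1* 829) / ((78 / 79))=-65491 / 78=-839.63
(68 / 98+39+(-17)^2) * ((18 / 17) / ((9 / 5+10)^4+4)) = 181192500 / 10095844213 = 0.02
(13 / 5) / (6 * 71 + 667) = 0.00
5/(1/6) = 30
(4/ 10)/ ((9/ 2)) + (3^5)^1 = 10939/ 45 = 243.09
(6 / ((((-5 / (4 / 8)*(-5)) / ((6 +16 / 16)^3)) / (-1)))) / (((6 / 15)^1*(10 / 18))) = -9261 / 50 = -185.22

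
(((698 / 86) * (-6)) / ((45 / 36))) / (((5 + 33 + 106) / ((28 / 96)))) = -2443 / 30960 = -0.08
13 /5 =2.60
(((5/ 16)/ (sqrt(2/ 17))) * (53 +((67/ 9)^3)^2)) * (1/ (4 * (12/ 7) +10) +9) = 241825300978495 * sqrt(34)/ 1003360608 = 1405348.87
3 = 3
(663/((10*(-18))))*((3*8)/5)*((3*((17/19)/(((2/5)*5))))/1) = -11271/475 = -23.73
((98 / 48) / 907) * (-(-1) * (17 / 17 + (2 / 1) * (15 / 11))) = 2009 / 239448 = 0.01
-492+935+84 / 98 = 3107 / 7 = 443.86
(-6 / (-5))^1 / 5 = 6 / 25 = 0.24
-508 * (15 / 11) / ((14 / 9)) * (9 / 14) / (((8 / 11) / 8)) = -154305 / 49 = -3149.08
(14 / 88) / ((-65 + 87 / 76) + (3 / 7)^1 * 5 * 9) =-0.00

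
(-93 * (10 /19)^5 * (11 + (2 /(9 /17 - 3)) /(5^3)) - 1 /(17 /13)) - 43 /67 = -842924671786 /19741937327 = -42.70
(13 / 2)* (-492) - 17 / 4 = -12809 / 4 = -3202.25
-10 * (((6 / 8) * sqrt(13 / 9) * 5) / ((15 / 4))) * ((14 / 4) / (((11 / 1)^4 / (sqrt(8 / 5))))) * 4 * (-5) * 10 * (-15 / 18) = -7000 * sqrt(130) / 131769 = -0.61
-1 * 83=-83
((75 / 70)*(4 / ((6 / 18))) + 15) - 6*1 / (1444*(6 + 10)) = 2252619 / 80864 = 27.86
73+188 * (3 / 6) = 167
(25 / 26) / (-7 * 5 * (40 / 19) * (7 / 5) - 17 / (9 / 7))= -4275 / 517426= -0.01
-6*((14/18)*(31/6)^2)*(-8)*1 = 26908/27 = 996.59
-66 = -66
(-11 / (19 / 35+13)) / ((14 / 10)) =-275 / 474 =-0.58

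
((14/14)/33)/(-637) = -1/21021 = -0.00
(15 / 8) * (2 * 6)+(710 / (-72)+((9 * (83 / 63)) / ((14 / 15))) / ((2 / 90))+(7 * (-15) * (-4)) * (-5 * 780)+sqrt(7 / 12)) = -1637414.91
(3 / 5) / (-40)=-3 / 200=-0.02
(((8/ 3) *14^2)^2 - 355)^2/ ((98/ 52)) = 156757420925066/ 3969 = 39495444929.47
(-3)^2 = 9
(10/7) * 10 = 100/7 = 14.29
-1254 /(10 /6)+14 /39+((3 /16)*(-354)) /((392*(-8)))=-3679001479 /4892160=-752.02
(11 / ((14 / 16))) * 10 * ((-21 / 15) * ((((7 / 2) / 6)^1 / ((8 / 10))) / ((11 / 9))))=-105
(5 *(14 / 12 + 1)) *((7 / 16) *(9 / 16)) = 1365 / 512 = 2.67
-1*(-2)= 2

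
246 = 246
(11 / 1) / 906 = 11 / 906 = 0.01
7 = 7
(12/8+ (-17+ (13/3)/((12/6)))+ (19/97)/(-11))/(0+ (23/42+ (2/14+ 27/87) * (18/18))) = -17351222/1300673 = -13.34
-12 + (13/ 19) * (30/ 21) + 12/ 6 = -1200/ 133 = -9.02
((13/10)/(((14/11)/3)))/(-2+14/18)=-351/140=-2.51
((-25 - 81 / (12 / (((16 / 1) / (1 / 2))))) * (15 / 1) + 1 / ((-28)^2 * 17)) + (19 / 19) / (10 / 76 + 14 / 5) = -3614.66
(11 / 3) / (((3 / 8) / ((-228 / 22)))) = -101.33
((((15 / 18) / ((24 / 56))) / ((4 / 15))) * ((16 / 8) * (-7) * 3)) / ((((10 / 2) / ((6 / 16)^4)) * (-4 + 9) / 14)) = -27783 / 8192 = -3.39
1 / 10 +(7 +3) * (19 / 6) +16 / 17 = 16681 / 510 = 32.71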